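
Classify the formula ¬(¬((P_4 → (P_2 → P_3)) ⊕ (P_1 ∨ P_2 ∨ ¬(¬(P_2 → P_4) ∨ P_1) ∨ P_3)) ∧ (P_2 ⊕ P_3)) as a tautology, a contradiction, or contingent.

contingent

 P_1  |  P_2  |  P_3  |  P_4  | (P_2 → P_3) | (P_4 → (P_2 → P_3)) | (P_1 ∨ P_2) | (P_2 → P_4) | ¬(P_2 → P_4) | (¬(P_2 → P_4) ∨ P_1) | ¬(¬(P_2 → P_4) ∨ P_1) | (P_2 ⊕ P_3) |   φ  
----- | ----- | ----- | ----- | ----------- | ------------------- | ----------- | ----------- | ------------ | -------------------- | --------------------- | ----------- | -----
 True |  True |  True |  True |     True    |         True        |     True    |     True    |    False     |         True         |         False         |    False    |  True
 True |  True |  True | False |     True    |         True        |     True    |    False    |     True     |         True         |         False         |    False    |  True
 True |  True | False |  True |    False    |        False        |     True    |     True    |    False     |         True         |         False         |     True    |  True
 True |  True | False | False |    False    |         True        |     True    |    False    |     True     |         True         |         False         |     True    | False
 True | False |  True |  True |     True    |         True        |     True    |     True    |    False     |         True         |         False         |     True    | False
 True | False |  True | False |     True    |         True        |     True    |     True    |    False     |         True         |         False         |     True    | False
 True | False | False |  True |     True    |         True        |     True    |     True    |    False     |         True         |         False         |    False    |  True
 True | False | False | False |     True    |         True        |     True    |     True    |    False     |         True         |         False         |    False    |  True
False |  True |  True |  True |     True    |         True        |     True    |     True    |    False     |        False         |          True         |    False    |  True
False |  True |  True | False |     True    |         True        |     True    |    False    |     True     |         True         |         False         |    False    |  True
False |  True | False |  True |    False    |        False        |     True    |     True    |    False     |        False         |          True         |     True    |  True
False |  True | False | False |    False    |         True        |     True    |    False    |     True     |         True         |         False         |     True    | False
False | False |  True |  True |     True    |         True        |    False    |     True    |    False     |        False         |          True         |     True    | False
False | False |  True | False |     True    |         True        |    False    |     True    |    False     |        False         |          True         |     True    | False
False | False | False |  True |     True    |         True        |    False    |     True    |    False     |        False         |          True         |    False    |  True
False | False | False | False |     True    |         True        |    False    |     True    |    False     |        False         |          True         |    False    |  True
10 of 16 rows are True, so the formula is contingent.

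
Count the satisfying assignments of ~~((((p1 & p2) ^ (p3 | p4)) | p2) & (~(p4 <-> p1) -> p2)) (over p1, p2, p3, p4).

p1 | p2 | p3 | p4 | φ
-- | -- | -- | -- | -
T  | T  | T  | T  | T
T  | T  | T  | F  | T
T  | T  | F  | T  | T
T  | T  | F  | F  | T
T  | F  | T  | T  | T
T  | F  | T  | F  | F
T  | F  | F  | T  | T
T  | F  | F  | F  | F
F  | T  | T  | T  | T
F  | T  | T  | F  | T
F  | T  | F  | T  | T
F  | T  | F  | F  | T
F  | F  | T  | T  | F
F  | F  | T  | F  | T
F  | F  | F  | T  | F
F  | F  | F  | F  | F
The formula is true on 11 of the 16 rows.

11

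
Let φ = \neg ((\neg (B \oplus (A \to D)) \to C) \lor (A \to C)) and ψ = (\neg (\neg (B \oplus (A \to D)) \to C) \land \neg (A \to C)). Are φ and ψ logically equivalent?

A | B | C | D || φ | ψ
T | T | T | T || F | F
T | T | T | F || F | F
T | T | F | T || T | T
T | T | F | F || F | F
T | F | T | T || F | F
T | F | T | F || F | F
T | F | F | T || F | F
T | F | F | F || T | T
F | T | T | T || F | F
F | T | T | F || F | F
F | T | F | T || F | F
F | T | F | F || F | F
F | F | T | T || F | F
F | F | T | F || F | F
F | F | F | T || F | F
F | F | F | F || F | F
The columns for φ and ψ agree on every row, so they are logically equivalent.

equivalent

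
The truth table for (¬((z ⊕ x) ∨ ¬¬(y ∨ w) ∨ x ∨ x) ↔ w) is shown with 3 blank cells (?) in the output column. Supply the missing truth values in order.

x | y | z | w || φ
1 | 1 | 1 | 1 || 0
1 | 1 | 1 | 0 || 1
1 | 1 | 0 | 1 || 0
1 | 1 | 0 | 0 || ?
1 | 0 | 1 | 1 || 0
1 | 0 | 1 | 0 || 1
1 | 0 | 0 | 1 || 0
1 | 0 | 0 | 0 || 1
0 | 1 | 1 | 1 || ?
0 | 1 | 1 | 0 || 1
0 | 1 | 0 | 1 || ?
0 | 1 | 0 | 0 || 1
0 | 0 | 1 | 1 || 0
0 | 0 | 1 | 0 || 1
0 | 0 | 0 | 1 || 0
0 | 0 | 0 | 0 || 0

1, 0, 0

Row x=1, y=1, z=0, w=0: ¬((z ⊕ x) ∨ ¬¬(y ∨ w) ∨ x ∨ x) = 0, so the formula = 1.
Row x=0, y=1, z=1, w=1: ¬((z ⊕ x) ∨ ¬¬(y ∨ w) ∨ x ∨ x) = 0, so the formula = 0.
Row x=0, y=1, z=0, w=1: ¬((z ⊕ x) ∨ ¬¬(y ∨ w) ∨ x ∨ x) = 0, so the formula = 0.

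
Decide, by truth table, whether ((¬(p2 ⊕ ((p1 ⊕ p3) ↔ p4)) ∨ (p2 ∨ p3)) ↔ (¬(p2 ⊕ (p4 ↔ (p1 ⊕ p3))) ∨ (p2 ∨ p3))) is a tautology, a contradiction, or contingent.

tautology

  p1  |   p2  |   p3  |   p4  || (p1 ⊕ p3) | ((p1 ⊕ p3) ↔ p4) | (p2 ⊕ ((p1 ⊕ p3) ↔ p4)) | ¬(p2 ⊕ ((p1 ⊕ p3) ↔ p4)) | (p2 ∨ p3) | (p4 ↔ (p1 ⊕ p3)) | (p2 ⊕ (p4 ↔ (p1 ⊕ p3))) | ¬(p2 ⊕ (p4 ↔ (p1 ⊕ p3))) |   φ  
 True |  True |  True |  True ||   False   |      False       |           True          |          False           |    True   |      False       |           True          |          False           |  True
 True |  True |  True | False ||   False   |       True       |          False          |           True           |    True   |       True       |          False          |           True           |  True
 True |  True | False |  True ||    True   |       True       |          False          |           True           |    True   |       True       |          False          |           True           |  True
 True |  True | False | False ||    True   |      False       |           True          |          False           |    True   |      False       |           True          |          False           |  True
 True | False |  True |  True ||   False   |      False       |          False          |           True           |    True   |      False       |          False          |           True           |  True
 True | False |  True | False ||   False   |       True       |           True          |          False           |    True   |       True       |           True          |          False           |  True
 True | False | False |  True ||    True   |       True       |           True          |          False           |   False   |       True       |           True          |          False           |  True
 True | False | False | False ||    True   |      False       |          False          |           True           |   False   |      False       |          False          |           True           |  True
False |  True |  True |  True ||    True   |       True       |          False          |           True           |    True   |       True       |          False          |           True           |  True
False |  True |  True | False ||    True   |      False       |           True          |          False           |    True   |      False       |           True          |          False           |  True
False |  True | False |  True ||   False   |      False       |           True          |          False           |    True   |      False       |           True          |          False           |  True
False |  True | False | False ||   False   |       True       |          False          |           True           |    True   |       True       |          False          |           True           |  True
False | False |  True |  True ||    True   |       True       |           True          |          False           |    True   |       True       |           True          |          False           |  True
False | False |  True | False ||    True   |      False       |          False          |           True           |    True   |      False       |          False          |           True           |  True
False | False | False |  True ||   False   |      False       |          False          |           True           |   False   |      False       |          False          |           True           |  True
False | False | False | False ||   False   |       True       |           True          |          False           |   False   |       True       |           True          |          False           |  True
Every row is True, so the formula is a tautology.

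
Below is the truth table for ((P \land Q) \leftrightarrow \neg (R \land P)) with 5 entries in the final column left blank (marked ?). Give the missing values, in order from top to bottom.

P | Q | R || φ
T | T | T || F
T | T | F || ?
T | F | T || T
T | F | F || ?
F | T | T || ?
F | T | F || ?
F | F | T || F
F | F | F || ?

T, F, F, F, F

Row P=T, Q=T, R=F: (P \land Q) = T, \neg (R \land P) = T, so the formula = T.
Row P=T, Q=F, R=F: (P \land Q) = F, \neg (R \land P) = T, so the formula = F.
Row P=F, Q=T, R=T: (P \land Q) = F, \neg (R \land P) = T, so the formula = F.
Row P=F, Q=T, R=F: (P \land Q) = F, \neg (R \land P) = T, so the formula = F.
Row P=F, Q=F, R=F: (P \land Q) = F, \neg (R \land P) = T, so the formula = F.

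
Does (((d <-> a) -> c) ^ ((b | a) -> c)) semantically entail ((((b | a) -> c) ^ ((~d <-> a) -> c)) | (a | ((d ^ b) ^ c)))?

no

a | b | c | d || φ | ψ
F | F | F | F || T | F
F | F | F | T || F | T
F | F | T | F || F | T
F | F | T | T || F | F
F | T | F | F || F | T
F | T | F | T || T | F
F | T | T | F || F | F
F | T | T | T || F | T
T | F | F | F || T | T
T | F | F | T || F | T
T | F | T | F || F | T
T | F | T | T || F | T
T | T | F | F || T | T
T | T | F | T || F | T
T | T | T | F || F | T
T | T | T | T || F | T
At a=F, b=F, c=F, d=F we have φ true but ψ false, so φ does not entail ψ.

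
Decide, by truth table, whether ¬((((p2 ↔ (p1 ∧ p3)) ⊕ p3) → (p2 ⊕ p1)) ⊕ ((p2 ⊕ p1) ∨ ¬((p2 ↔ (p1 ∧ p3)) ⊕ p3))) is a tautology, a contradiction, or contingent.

tautology

p1  p2  p3  |  φ
T   T   T   |  T
T   T   F   |  T
T   F   T   |  T
T   F   F   |  T
F   T   T   |  T
F   T   F   |  T
F   F   T   |  T
F   F   F   |  T
Every row is T, so the formula is a tautology.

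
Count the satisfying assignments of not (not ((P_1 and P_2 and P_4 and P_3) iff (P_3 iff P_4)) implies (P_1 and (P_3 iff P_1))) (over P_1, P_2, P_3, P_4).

6

 P_1  |  P_2  |  P_3  |  P_4  | (P_3 iff P_4) | (P_3 iff P_1) | (P_1 and (P_3 iff P_1)) |   φ  
----- | ----- | ----- | ----- | ------------- | ------------- | ----------------------- | -----
 True |  True |  True |  True |      True     |      True     |           True          | False
 True |  True |  True | False |     False     |      True     |           True          | False
 True |  True | False |  True |     False     |     False     |          False          | False
 True |  True | False | False |      True     |     False     |          False          |  True
 True | False |  True |  True |      True     |      True     |           True          | False
 True | False |  True | False |     False     |      True     |           True          | False
 True | False | False |  True |     False     |     False     |          False          | False
 True | False | False | False |      True     |     False     |          False          |  True
False |  True |  True |  True |      True     |     False     |          False          |  True
False |  True |  True | False |     False     |     False     |          False          | False
False |  True | False |  True |     False     |      True     |          False          | False
False |  True | False | False |      True     |      True     |          False          |  True
False | False |  True |  True |      True     |     False     |          False          |  True
False | False |  True | False |     False     |     False     |          False          | False
False | False | False |  True |     False     |      True     |          False          | False
False | False | False | False |      True     |      True     |          False          |  True
The formula is true on 6 of the 16 rows.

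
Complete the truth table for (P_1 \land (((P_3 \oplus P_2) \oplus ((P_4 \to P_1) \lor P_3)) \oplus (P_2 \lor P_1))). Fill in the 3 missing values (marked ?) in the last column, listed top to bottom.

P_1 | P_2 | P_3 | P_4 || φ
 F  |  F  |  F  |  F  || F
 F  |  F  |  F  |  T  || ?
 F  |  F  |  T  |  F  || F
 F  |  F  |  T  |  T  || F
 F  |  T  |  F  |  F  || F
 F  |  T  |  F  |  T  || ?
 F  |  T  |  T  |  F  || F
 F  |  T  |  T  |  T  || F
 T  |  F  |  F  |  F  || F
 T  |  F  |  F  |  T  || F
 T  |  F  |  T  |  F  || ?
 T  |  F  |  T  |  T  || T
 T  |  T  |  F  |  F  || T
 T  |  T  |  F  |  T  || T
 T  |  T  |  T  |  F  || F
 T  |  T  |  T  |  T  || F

F, F, T

Row P_1=F, P_2=F, P_3=F, P_4=T: (((P_3 \oplus P_2) \oplus ((P_4 \to P_1) \lor P_3)) \oplus (P_2 \lor P_1)) = F, so the formula = F.
Row P_1=F, P_2=T, P_3=F, P_4=T: (((P_3 \oplus P_2) \oplus ((P_4 \to P_1) \lor P_3)) \oplus (P_2 \lor P_1)) = F, so the formula = F.
Row P_1=T, P_2=F, P_3=T, P_4=F: (((P_3 \oplus P_2) \oplus ((P_4 \to P_1) \lor P_3)) \oplus (P_2 \lor P_1)) = T, so the formula = T.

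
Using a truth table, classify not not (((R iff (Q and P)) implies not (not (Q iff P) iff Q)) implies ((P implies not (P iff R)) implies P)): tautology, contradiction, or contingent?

contingent

P | Q | R || φ
T | T | T || T
T | T | F || T
T | F | T || T
T | F | F || T
F | T | T || F
F | T | F || T
F | F | T || F
F | F | F || T
6 of 8 rows are T, so the formula is contingent.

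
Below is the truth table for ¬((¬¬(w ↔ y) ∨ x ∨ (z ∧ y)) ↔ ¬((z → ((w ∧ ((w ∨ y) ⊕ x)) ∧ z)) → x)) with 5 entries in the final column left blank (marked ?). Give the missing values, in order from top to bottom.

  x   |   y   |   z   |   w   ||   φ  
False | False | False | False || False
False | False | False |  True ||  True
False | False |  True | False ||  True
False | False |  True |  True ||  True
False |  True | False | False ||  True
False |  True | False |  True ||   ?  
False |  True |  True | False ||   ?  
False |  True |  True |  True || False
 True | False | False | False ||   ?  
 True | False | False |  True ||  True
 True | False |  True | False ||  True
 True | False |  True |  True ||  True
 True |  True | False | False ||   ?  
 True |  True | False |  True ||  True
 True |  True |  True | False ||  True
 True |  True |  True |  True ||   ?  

False, True, True, True, True

Row x=False, y=True, z=False, w=True: (¬¬(w ↔ y) ∨ x ∨ (z ∧ y)) = True, ¬((z → ((w ∧ ((w ∨ y) ⊕ x)) ∧ z)) → x) = True, ((¬¬(w ↔ y) ∨ x ∨ (z ∧ y)) ↔ ¬((z → ((w ∧ ((w ∨ y) ⊕ x)) ∧ z)) → x)) = True, so the formula = False.
Row x=False, y=True, z=True, w=False: (¬¬(w ↔ y) ∨ x ∨ (z ∧ y)) = True, ¬((z → ((w ∧ ((w ∨ y) ⊕ x)) ∧ z)) → x) = False, ((¬¬(w ↔ y) ∨ x ∨ (z ∧ y)) ↔ ¬((z → ((w ∧ ((w ∨ y) ⊕ x)) ∧ z)) → x)) = False, so the formula = True.
Row x=True, y=False, z=False, w=False: (¬¬(w ↔ y) ∨ x ∨ (z ∧ y)) = True, ¬((z → ((w ∧ ((w ∨ y) ⊕ x)) ∧ z)) → x) = False, ((¬¬(w ↔ y) ∨ x ∨ (z ∧ y)) ↔ ¬((z → ((w ∧ ((w ∨ y) ⊕ x)) ∧ z)) → x)) = False, so the formula = True.
Row x=True, y=True, z=False, w=False: (¬¬(w ↔ y) ∨ x ∨ (z ∧ y)) = True, ¬((z → ((w ∧ ((w ∨ y) ⊕ x)) ∧ z)) → x) = False, ((¬¬(w ↔ y) ∨ x ∨ (z ∧ y)) ↔ ¬((z → ((w ∧ ((w ∨ y) ⊕ x)) ∧ z)) → x)) = False, so the formula = True.
Row x=True, y=True, z=True, w=True: (¬¬(w ↔ y) ∨ x ∨ (z ∧ y)) = True, ¬((z → ((w ∧ ((w ∨ y) ⊕ x)) ∧ z)) → x) = False, ((¬¬(w ↔ y) ∨ x ∨ (z ∧ y)) ↔ ¬((z → ((w ∧ ((w ∨ y) ⊕ x)) ∧ z)) → x)) = False, so the formula = True.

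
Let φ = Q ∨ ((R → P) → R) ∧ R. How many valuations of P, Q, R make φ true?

P | Q | R || (Q ∨ (((R → P) → R) ∧ R))
F | F | F ||             F            
F | F | T ||             T            
F | T | F ||             T            
F | T | T ||             T            
T | F | F ||             F            
T | F | T ||             T            
T | T | F ||             T            
T | T | T ||             T            
The formula is true on 6 of the 8 rows.

6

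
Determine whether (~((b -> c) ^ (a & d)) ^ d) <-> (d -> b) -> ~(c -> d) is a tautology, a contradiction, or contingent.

  a   |   b   |   c   |   d   || (b -> c) | (a & d) | ((b -> c) ^ (a & d)) | ~((b -> c) ^ (a & d)) | (~((b -> c) ^ (a & d)) ^ d) | (d -> b) | (c -> d) | ~(c -> d) | ((d -> b) -> ~(c -> d)) |   φ  
 True |  True |  True |  True ||   True   |   True  |        False         |          True         |            False            |   True   |   True   |   False   |          False          |  True
 True |  True |  True | False ||   True   |  False  |         True         |         False         |            False            |   True   |  False   |    True   |           True          | False
 True |  True | False |  True ||  False   |   True  |         True         |         False         |             True            |   True   |   True   |   False   |          False          | False
 True |  True | False | False ||  False   |  False  |        False         |          True         |             True            |   True   |   True   |   False   |          False          | False
 True | False |  True |  True ||   True   |   True  |        False         |          True         |            False            |  False   |   True   |   False   |           True          | False
 True | False |  True | False ||   True   |  False  |         True         |         False         |            False            |   True   |  False   |    True   |           True          | False
 True | False | False |  True ||   True   |   True  |        False         |          True         |            False            |  False   |   True   |   False   |           True          | False
 True | False | False | False ||   True   |  False  |         True         |         False         |            False            |   True   |   True   |   False   |          False          |  True
False |  True |  True |  True ||   True   |  False  |         True         |         False         |             True            |   True   |   True   |   False   |          False          | False
False |  True |  True | False ||   True   |  False  |         True         |         False         |            False            |   True   |  False   |    True   |           True          | False
False |  True | False |  True ||  False   |  False  |        False         |          True         |            False            |   True   |   True   |   False   |          False          |  True
False |  True | False | False ||  False   |  False  |        False         |          True         |             True            |   True   |   True   |   False   |          False          | False
False | False |  True |  True ||   True   |  False  |         True         |         False         |             True            |  False   |   True   |   False   |           True          |  True
False | False |  True | False ||   True   |  False  |         True         |         False         |            False            |   True   |  False   |    True   |           True          | False
False | False | False |  True ||   True   |  False  |         True         |         False         |             True            |  False   |   True   |   False   |           True          |  True
False | False | False | False ||   True   |  False  |         True         |         False         |            False            |   True   |   True   |   False   |          False          |  True
6 of 16 rows are True, so the formula is contingent.

contingent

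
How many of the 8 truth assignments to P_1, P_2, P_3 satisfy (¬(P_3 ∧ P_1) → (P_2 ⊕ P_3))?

P_1  P_2  P_3  |  (¬(P_3 ∧ P_1) → (P_2 ⊕ P_3))
 T    T    T   |               T              
 T    T    F   |               T              
 T    F    T   |               T              
 T    F    F   |               F              
 F    T    T   |               F              
 F    T    F   |               T              
 F    F    T   |               T              
 F    F    F   |               F              
The formula is true on 5 of the 8 rows.

5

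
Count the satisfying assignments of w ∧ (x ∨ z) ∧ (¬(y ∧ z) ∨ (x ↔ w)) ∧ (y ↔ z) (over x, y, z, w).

x | y | z | w | (x ∨ z) | (y ∧ z) | ¬(y ∧ z) | (x ↔ w) | (¬(y ∧ z) ∨ (x ↔ w)) | (y ↔ z) | φ
- | - | - | - | ------- | ------- | -------- | ------- | -------------------- | ------- | -
T | T | T | T |    T    |    T    |    F     |    T    |          T           |    T    | T
T | T | T | F |    T    |    T    |    F     |    F    |          F           |    T    | F
T | T | F | T |    T    |    F    |    T     |    T    |          T           |    F    | F
T | T | F | F |    T    |    F    |    T     |    F    |          T           |    F    | F
T | F | T | T |    T    |    F    |    T     |    T    |          T           |    F    | F
T | F | T | F |    T    |    F    |    T     |    F    |          T           |    F    | F
T | F | F | T |    T    |    F    |    T     |    T    |          T           |    T    | T
T | F | F | F |    T    |    F    |    T     |    F    |          T           |    T    | F
F | T | T | T |    T    |    T    |    F     |    F    |          F           |    T    | F
F | T | T | F |    T    |    T    |    F     |    T    |          T           |    T    | F
F | T | F | T |    F    |    F    |    T     |    F    |          T           |    F    | F
F | T | F | F |    F    |    F    |    T     |    T    |          T           |    F    | F
F | F | T | T |    T    |    F    |    T     |    F    |          T           |    F    | F
F | F | T | F |    T    |    F    |    T     |    T    |          T           |    F    | F
F | F | F | T |    F    |    F    |    T     |    F    |          T           |    T    | F
F | F | F | F |    F    |    F    |    T     |    T    |          T           |    T    | F
The formula is true on 2 of the 16 rows.

2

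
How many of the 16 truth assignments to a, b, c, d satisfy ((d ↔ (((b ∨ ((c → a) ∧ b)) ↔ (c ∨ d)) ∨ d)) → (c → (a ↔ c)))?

13

  a   |   b   |   c   |   d   |   φ  
----- | ----- | ----- | ----- | -----
False | False | False | False |  True
False | False | False |  True |  True
False | False |  True | False | False
False | False |  True |  True | False
False |  True | False | False |  True
False |  True | False |  True |  True
False |  True |  True | False |  True
False |  True |  True |  True | False
 True | False | False | False |  True
 True | False | False |  True |  True
 True | False |  True | False |  True
 True | False |  True |  True |  True
 True |  True | False | False |  True
 True |  True | False |  True |  True
 True |  True |  True | False |  True
 True |  True |  True |  True |  True
The formula is true on 13 of the 16 rows.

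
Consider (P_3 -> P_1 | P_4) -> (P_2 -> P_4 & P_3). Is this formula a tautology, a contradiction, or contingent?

contingent

P_1  P_2  P_3  P_4     (P_1 | P_4)  (P_3 -> (P_1 | P_4))  (P_4 & P_3)  (P_2 -> (P_4 & P_3))  φ
 1    1    1    1           1                1                 1                1            1
 1    1    1    0           1                1                 0                0            0
 1    1    0    1           1                1                 0                0            0
 1    1    0    0           1                1                 0                0            0
 1    0    1    1           1                1                 1                1            1
 1    0    1    0           1                1                 0                1            1
 1    0    0    1           1                1                 0                1            1
 1    0    0    0           1                1                 0                1            1
 0    1    1    1           1                1                 1                1            1
 0    1    1    0           0                0                 0                0            1
 0    1    0    1           1                1                 0                0            0
 0    1    0    0           0                1                 0                0            0
 0    0    1    1           1                1                 1                1            1
 0    0    1    0           0                0                 0                1            1
 0    0    0    1           1                1                 0                1            1
 0    0    0    0           0                1                 0                1            1
11 of 16 rows are 1, so the formula is contingent.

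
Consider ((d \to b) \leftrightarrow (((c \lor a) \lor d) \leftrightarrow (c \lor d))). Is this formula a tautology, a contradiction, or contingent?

a | b | c | d || φ
T | T | T | T || T
T | T | T | F || T
T | T | F | T || T
T | T | F | F || F
T | F | T | T || F
T | F | T | F || T
T | F | F | T || F
T | F | F | F || F
F | T | T | T || T
F | T | T | F || T
F | T | F | T || T
F | T | F | F || T
F | F | T | T || F
F | F | T | F || T
F | F | F | T || F
F | F | F | F || T
10 of 16 rows are T, so the formula is contingent.

contingent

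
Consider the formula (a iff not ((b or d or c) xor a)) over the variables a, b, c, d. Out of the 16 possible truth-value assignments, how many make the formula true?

a | b | c | d | (b or d or c) | ((b or d or c) xor a) | not ((b or d or c) xor a) | φ
- | - | - | - | ------------- | --------------------- | ------------------------- | -
0 | 0 | 0 | 0 |       0       |           0           |             1             | 0
0 | 0 | 0 | 1 |       1       |           1           |             0             | 1
0 | 0 | 1 | 0 |       1       |           1           |             0             | 1
0 | 0 | 1 | 1 |       1       |           1           |             0             | 1
0 | 1 | 0 | 0 |       1       |           1           |             0             | 1
0 | 1 | 0 | 1 |       1       |           1           |             0             | 1
0 | 1 | 1 | 0 |       1       |           1           |             0             | 1
0 | 1 | 1 | 1 |       1       |           1           |             0             | 1
1 | 0 | 0 | 0 |       0       |           1           |             0             | 0
1 | 0 | 0 | 1 |       1       |           0           |             1             | 1
1 | 0 | 1 | 0 |       1       |           0           |             1             | 1
1 | 0 | 1 | 1 |       1       |           0           |             1             | 1
1 | 1 | 0 | 0 |       1       |           0           |             1             | 1
1 | 1 | 0 | 1 |       1       |           0           |             1             | 1
1 | 1 | 1 | 0 |       1       |           0           |             1             | 1
1 | 1 | 1 | 1 |       1       |           0           |             1             | 1
The formula is true on 14 of the 16 rows.

14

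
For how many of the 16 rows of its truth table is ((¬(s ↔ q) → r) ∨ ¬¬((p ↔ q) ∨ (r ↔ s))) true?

15

p  q  r  s  |  (s ↔ q)  ¬(s ↔ q)  (¬(s ↔ q) → r)  (p ↔ q)  (r ↔ s)  ((p ↔ q) ∨ (r ↔ s))  ¬((p ↔ q) ∨ (r ↔ s))  ¬¬((p ↔ q) ∨ (r ↔ s))  φ
F  F  F  F  |     T        F            T            T        T              T                    F                      T            T
F  F  F  T  |     F        T            F            T        F              T                    F                      T            T
F  F  T  F  |     T        F            T            T        F              T                    F                      T            T
F  F  T  T  |     F        T            T            T        T              T                    F                      T            T
F  T  F  F  |     F        T            F            F        T              T                    F                      T            T
F  T  F  T  |     T        F            T            F        F              F                    T                      F            T
F  T  T  F  |     F        T            T            F        F              F                    T                      F            T
F  T  T  T  |     T        F            T            F        T              T                    F                      T            T
T  F  F  F  |     T        F            T            F        T              T                    F                      T            T
T  F  F  T  |     F        T            F            F        F              F                    T                      F            F
T  F  T  F  |     T        F            T            F        F              F                    T                      F            T
T  F  T  T  |     F        T            T            F        T              T                    F                      T            T
T  T  F  F  |     F        T            F            T        T              T                    F                      T            T
T  T  F  T  |     T        F            T            T        F              T                    F                      T            T
T  T  T  F  |     F        T            T            T        F              T                    F                      T            T
T  T  T  T  |     T        F            T            T        T              T                    F                      T            T
The formula is true on 15 of the 16 rows.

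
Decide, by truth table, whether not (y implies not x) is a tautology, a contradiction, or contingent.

contingent

x  y  |  not x  (y implies not x)  not (y implies not x)
0  0  |    1            1                    0          
0  1  |    1            1                    0          
1  0  |    0            1                    0          
1  1  |    0            0                    1          
1 of 4 rows are 1, so the formula is contingent.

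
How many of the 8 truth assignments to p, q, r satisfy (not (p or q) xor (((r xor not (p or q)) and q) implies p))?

p  q  r  |  (p or q)  not (p or q)  (r xor not (p or q))  ((r xor not (p or q)) and q)  φ
T  T  T  |     T           F                 T                         T                T
T  T  F  |     T           F                 F                         F                T
T  F  T  |     T           F                 T                         F                T
T  F  F  |     T           F                 F                         F                T
F  T  T  |     T           F                 T                         T                F
F  T  F  |     T           F                 F                         F                T
F  F  T  |     F           T                 F                         F                F
F  F  F  |     F           T                 T                         F                F
The formula is true on 5 of the 8 rows.

5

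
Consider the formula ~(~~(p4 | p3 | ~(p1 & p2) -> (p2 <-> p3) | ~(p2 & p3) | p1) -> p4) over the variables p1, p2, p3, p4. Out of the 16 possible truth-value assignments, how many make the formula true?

p1 | p2 | p3 | p4 | φ
-- | -- | -- | -- | -
T  | T  | T  | T  | F
T  | T  | T  | F  | T
T  | T  | F  | T  | F
T  | T  | F  | F  | T
T  | F  | T  | T  | F
T  | F  | T  | F  | T
T  | F  | F  | T  | F
T  | F  | F  | F  | T
F  | T  | T  | T  | F
F  | T  | T  | F  | T
F  | T  | F  | T  | F
F  | T  | F  | F  | T
F  | F  | T  | T  | F
F  | F  | T  | F  | T
F  | F  | F  | T  | F
F  | F  | F  | F  | T
The formula is true on 8 of the 16 rows.

8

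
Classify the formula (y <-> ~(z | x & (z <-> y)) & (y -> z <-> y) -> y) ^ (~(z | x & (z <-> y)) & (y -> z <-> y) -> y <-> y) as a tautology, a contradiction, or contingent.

contradiction

x | y | z | φ
- | - | - | -
F | F | F | F
F | F | T | F
F | T | F | F
F | T | T | F
T | F | F | F
T | F | T | F
T | T | F | F
T | T | T | F
Every row is F, so the formula is a contradiction.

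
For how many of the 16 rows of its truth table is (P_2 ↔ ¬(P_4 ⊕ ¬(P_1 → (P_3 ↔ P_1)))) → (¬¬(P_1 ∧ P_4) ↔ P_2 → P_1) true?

 P_1  |  P_2  |  P_3  |  P_4  |   φ  
----- | ----- | ----- | ----- | -----
False | False | False | False |  True
False | False | False |  True | False
False | False |  True | False |  True
False | False |  True |  True | False
False |  True | False | False |  True
False |  True | False |  True |  True
False |  True |  True | False |  True
False |  True |  True |  True |  True
 True | False | False | False | False
 True | False | False |  True |  True
 True | False |  True | False |  True
 True | False |  True |  True |  True
 True |  True | False | False |  True
 True |  True | False |  True |  True
 True |  True |  True | False | False
 True |  True |  True |  True |  True
The formula is true on 12 of the 16 rows.

12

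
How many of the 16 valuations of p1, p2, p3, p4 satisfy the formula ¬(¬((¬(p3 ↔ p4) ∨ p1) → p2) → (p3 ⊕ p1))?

  p1  |   p2  |   p3  |   p4  ||   φ  
 True |  True |  True |  True || False
 True |  True |  True | False || False
 True |  True | False |  True || False
 True |  True | False | False || False
 True | False |  True |  True ||  True
 True | False |  True | False ||  True
 True | False | False |  True || False
 True | False | False | False || False
False |  True |  True |  True || False
False |  True |  True | False || False
False |  True | False |  True || False
False |  True | False | False || False
False | False |  True |  True || False
False | False |  True | False || False
False | False | False |  True ||  True
False | False | False | False || False
The formula is true on 3 of the 16 rows.

3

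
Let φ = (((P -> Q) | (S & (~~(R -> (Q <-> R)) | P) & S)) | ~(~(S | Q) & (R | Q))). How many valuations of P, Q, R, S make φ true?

P  Q  R  S     (P -> Q)  (Q <-> R)  (R -> (Q <-> R))  ~(R -> (Q <-> R))  ~~(R -> (Q <-> R))  (~~(R -> (Q <-> R)) | P)  (S | Q)  ~(S | Q)  (R | Q)  (~(S | Q) & (R | Q))  ~(~(S | Q) & (R | Q))  φ
T  T  T  T        T          T             T                  F                  T                      T                 T        F         T              F                      T            T
T  T  T  F        T          T             T                  F                  T                      T                 T        F         T              F                      T            T
T  T  F  T        T          F             T                  F                  T                      T                 T        F         T              F                      T            T
T  T  F  F        T          F             T                  F                  T                      T                 T        F         T              F                      T            T
T  F  T  T        F          F             F                  T                  F                      T                 T        F         T              F                      T            T
T  F  T  F        F          F             F                  T                  F                      T                 F        T         T              T                      F            F
T  F  F  T        F          T             T                  F                  T                      T                 T        F         F              F                      T            T
T  F  F  F        F          T             T                  F                  T                      T                 F        T         F              F                      T            T
F  T  T  T        T          T             T                  F                  T                      T                 T        F         T              F                      T            T
F  T  T  F        T          T             T                  F                  T                      T                 T        F         T              F                      T            T
F  T  F  T        T          F             T                  F                  T                      T                 T        F         T              F                      T            T
F  T  F  F        T          F             T                  F                  T                      T                 T        F         T              F                      T            T
F  F  T  T        T          F             F                  T                  F                      F                 T        F         T              F                      T            T
F  F  T  F        T          F             F                  T                  F                      F                 F        T         T              T                      F            T
F  F  F  T        T          T             T                  F                  T                      T                 T        F         F              F                      T            T
F  F  F  F        T          T             T                  F                  T                      T                 F        T         F              F                      T            T
The formula is true on 15 of the 16 rows.

15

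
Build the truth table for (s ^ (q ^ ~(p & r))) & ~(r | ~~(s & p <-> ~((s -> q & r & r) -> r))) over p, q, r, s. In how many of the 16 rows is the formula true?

p | q | r | s | φ
- | - | - | - | -
T | T | T | T | F
T | T | T | F | F
T | T | F | T | T
T | T | F | F | F
T | F | T | T | F
T | F | T | F | F
T | F | F | T | F
T | F | F | F | T
F | T | T | T | F
F | T | T | F | F
F | T | F | T | F
F | T | F | F | F
F | F | T | T | F
F | F | T | F | F
F | F | F | T | F
F | F | F | F | T
The formula is true on 3 of the 16 rows.

3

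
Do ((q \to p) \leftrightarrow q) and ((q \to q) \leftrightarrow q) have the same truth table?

not equivalent

p | q | φ | ψ
- | - | - | -
1 | 1 | 1 | 1
1 | 0 | 0 | 0
0 | 1 | 0 | 1
0 | 0 | 0 | 0
The columns differ at p=0, q=1 (φ=0, ψ=1), so they are not equivalent.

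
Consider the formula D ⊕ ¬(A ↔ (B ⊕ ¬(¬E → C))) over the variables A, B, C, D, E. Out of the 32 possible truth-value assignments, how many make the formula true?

16

A | B | C | D | E || (D ⊕ ¬(A ↔ (B ⊕ ¬(¬E → C))))
F | F | F | F | F ||              T              
F | F | F | F | T ||              F              
F | F | F | T | F ||              F              
F | F | F | T | T ||              T              
F | F | T | F | F ||              F              
F | F | T | F | T ||              F              
F | F | T | T | F ||              T              
F | F | T | T | T ||              T              
F | T | F | F | F ||              F              
F | T | F | F | T ||              T              
F | T | F | T | F ||              T              
F | T | F | T | T ||              F              
F | T | T | F | F ||              T              
F | T | T | F | T ||              T              
F | T | T | T | F ||              F              
F | T | T | T | T ||              F              
T | F | F | F | F ||              F              
T | F | F | F | T ||              T              
T | F | F | T | F ||              T              
T | F | F | T | T ||              F              
T | F | T | F | F ||              T              
T | F | T | F | T ||              T              
T | F | T | T | F ||              F              
T | F | T | T | T ||              F              
T | T | F | F | F ||              T              
T | T | F | F | T ||              F              
T | T | F | T | F ||              F              
T | T | F | T | T ||              T              
T | T | T | F | F ||              F              
T | T | T | F | T ||              F              
T | T | T | T | F ||              T              
T | T | T | T | T ||              T              
The formula is true on 16 of the 32 rows.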